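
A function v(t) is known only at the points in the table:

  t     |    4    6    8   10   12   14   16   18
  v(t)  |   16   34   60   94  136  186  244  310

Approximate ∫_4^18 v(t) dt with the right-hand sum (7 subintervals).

2128

Δt = 2.
Sum = 2·[34 + 60 + 94 + 136 + 186 + 244 + 310] = 2128.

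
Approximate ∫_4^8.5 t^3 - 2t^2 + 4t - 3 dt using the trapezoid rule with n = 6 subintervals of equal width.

Δt = (8.5 − 4)/6 = 0.75.
f(4) = 45, f(4.75) = 78.046875, f(5.5) = 124.875, f(6.25) = 188.015625, f(7) = 270, f(7.75) = 373.359375, f(8.5) = 500.625.
T_6 = (Δt/2)·[f(t_0) + 2f(t_1) + ... + 2f(t_{5}) + f(t_6)].
Sum = 980.33203125.

980.33203125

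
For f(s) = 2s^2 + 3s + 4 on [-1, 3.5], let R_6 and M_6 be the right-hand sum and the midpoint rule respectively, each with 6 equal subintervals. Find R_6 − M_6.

R_6 = 78.46875.
M_6 = 63.703125.
R_6 − M_6 = 14.765625.

14.765625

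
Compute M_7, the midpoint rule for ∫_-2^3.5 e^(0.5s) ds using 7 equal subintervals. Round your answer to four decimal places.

Δs = (3.5 − (-2))/7 = 11/14.
Midpoints: -45/28, -23/28, -1/28, 0.75, 43/28, 65/28, 87/28.
f(-45/28) ≈ 0.4477, f(-23/28) ≈ 0.6632, f(-1/28) ≈ 0.9823, f(0.75) ≈ 1.4550, f(43/28) ≈ 2.1551, f(65/28) ≈ 3.1922, f(87/28) ≈ 4.7283.
Sum = Δs · [f(-45/28) + f(-23/28) + f(-1/28) + ...].
Sum ≈ 10.7045.

10.7045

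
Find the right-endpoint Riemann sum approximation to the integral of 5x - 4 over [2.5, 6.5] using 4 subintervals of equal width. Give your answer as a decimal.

84

Δx = (6.5 − 2.5)/4 = 1.
Right endpoints: 3.5, 4.5, 5.5, 6.5.
f(3.5) = 13.5, f(4.5) = 18.5, f(5.5) = 23.5, f(6.5) = 28.5.
Sum = Δx · [f(3.5) + f(4.5) + f(5.5) + f(6.5)].
Sum = 84.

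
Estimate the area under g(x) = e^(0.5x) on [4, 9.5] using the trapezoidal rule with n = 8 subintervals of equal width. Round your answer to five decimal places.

218.51707

Δx = (9.5 − 4)/8 = 0.6875.
g(4) ≈ 7.38906, g(4.6875) ≈ 10.42024, g(5.375) ≈ 14.69489, g(6.0625) ≈ 20.72312, g(6.75) ≈ 29.22428, g(7.4375) ≈ 41.21285, g(8.125) ≈ 58.11943, g(8.8125) ≈ 81.96153, g(9.5) ≈ 115.58428.
T_8 = (Δx/2)·[g(x_0) + 2g(x_1) + ... + 2g(x_{7}) + g(x_8)].
Sum ≈ 218.51707.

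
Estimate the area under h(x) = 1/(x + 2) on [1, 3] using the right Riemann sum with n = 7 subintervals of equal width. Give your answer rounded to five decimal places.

Δx = (3 − 1)/7 = 2/7.
Right endpoints: 9/7, 11/7, 13/7, 15/7, 17/7, 19/7, 3.
h(9/7) = 7/23, h(11/7) = 0.28, h(13/7) = 7/27, h(15/7) = 7/29, h(17/7) = 7/31, h(19/7) = 7/33, h(3) = 0.2.
Sum = Δx · [h(9/7) + h(11/7) + h(13/7) + ...].
Sum ≈ 0.49226.

0.49226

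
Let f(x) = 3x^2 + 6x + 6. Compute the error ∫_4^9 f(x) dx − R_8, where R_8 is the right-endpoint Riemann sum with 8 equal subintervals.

Exact integral: ∫_4^9 f(x) dx = 890.
R_8 = 961.2890625.
Error = 890 − 961.2890625 = -71.2890625.

-71.2890625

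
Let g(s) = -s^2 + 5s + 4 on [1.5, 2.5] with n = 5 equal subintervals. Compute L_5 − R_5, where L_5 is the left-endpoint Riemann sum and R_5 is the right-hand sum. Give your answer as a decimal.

L_5 = 9.81.
R_5 = 10.01.
L_5 − R_5 = -0.2.

-0.2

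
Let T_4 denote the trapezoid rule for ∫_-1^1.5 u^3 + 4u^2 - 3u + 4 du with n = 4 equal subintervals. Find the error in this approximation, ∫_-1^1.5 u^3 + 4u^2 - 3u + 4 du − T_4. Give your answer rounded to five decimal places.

Exact integral: ∫_-1^1.5 f(u) du ≈ 14.9739583.
T_4 ≈ 15.7470703.
Error ≈ 14.9739583 − 15.7470703 ≈ -0.77311.

-0.77311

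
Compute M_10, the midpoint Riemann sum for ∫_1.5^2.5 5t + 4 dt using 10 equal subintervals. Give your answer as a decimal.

14

Δt = (2.5 − 1.5)/10 = 0.1.
Midpoints: 1.55, 1.65, 1.75, 1.85, 1.95, 2.05, 2.15, 2.25, 2.35, 2.45.
f(1.55) = 11.75, f(1.65) = 12.25, f(1.75) = 12.75, f(1.85) = 13.25, f(1.95) = 13.75, f(2.05) = 14.25, f(2.15) = 14.75, f(2.25) = 15.25, f(2.35) = 15.75, f(2.45) = 16.25.
Sum = Δt · [f(1.55) + f(1.65) + f(1.75) + ...].
Sum = 14.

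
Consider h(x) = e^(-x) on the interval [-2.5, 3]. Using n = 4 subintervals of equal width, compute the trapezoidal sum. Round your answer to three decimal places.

Δx = (3 − (-2.5))/4 = 1.375.
h(-2.5) ≈ 12.182, h(-1.125) ≈ 3.080, h(0.25) ≈ 0.779, h(1.625) ≈ 0.197, h(3) ≈ 0.050.
T_4 = (Δx/2)·[h(x_0) + 2h(x_1) + 2h(x_2) + 2h(x_3) + h(x_4)].
Sum ≈ 13.987.

13.987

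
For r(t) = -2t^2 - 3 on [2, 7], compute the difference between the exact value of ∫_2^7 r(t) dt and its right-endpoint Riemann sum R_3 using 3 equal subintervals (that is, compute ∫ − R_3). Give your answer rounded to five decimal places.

79.62963

Exact integral: ∫_2^7 r(t) dt ≈ -238.3333333.
R_3 ≈ -317.9629630.
Error ≈ -238.3333333 − (-317.9629630) ≈ 79.62963.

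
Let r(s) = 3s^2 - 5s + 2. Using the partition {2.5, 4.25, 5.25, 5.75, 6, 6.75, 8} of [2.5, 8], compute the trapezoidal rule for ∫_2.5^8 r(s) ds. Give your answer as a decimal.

367.4375

Subinterval widths: 1.75, 1, 0.5, 0.25, 0.75, 1.25.
r(2.5) = 8.25, r(4.25) = 34.9375, r(5.25) = 58.4375, r(5.75) = 72.4375, r(6) = 80, r(6.75) = 104.9375, r(8) = 154.
On each subinterval the trapezoid contributes (Δs_i/2)·[r(s_{i-1}) + r(s_i)].
Sum = 367.4375.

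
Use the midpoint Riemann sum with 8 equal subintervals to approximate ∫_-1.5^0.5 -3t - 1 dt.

Δt = (0.5 − (-1.5))/8 = 0.25.
Midpoints: -1.375, -1.125, -0.875, -0.625, -0.375, -0.125, 0.125, 0.375.
f(-1.375) = 3.125, f(-1.125) = 2.375, f(-0.875) = 1.625, f(-0.625) = 0.875, f(-0.375) = 0.125, f(-0.125) = -0.625, f(0.125) = -1.375, f(0.375) = -2.125.
Sum = Δt · [f(-1.375) + f(-1.125) + f(-0.875) + ...].
Sum = 1.

1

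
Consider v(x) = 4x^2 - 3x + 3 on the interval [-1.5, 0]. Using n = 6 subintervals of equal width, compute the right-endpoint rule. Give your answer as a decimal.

Δx = (0 − (-1.5))/6 = 0.25.
Right endpoints: -1.25, -1, -0.75, -0.5, -0.25, 0.
v(-1.25) = 13, v(-1) = 10, v(-0.75) = 7.5, v(-0.5) = 5.5, v(-0.25) = 4, v(0) = 3.
Sum = Δx · [v(-1.25) + v(-1) + v(-0.75) + ...].
Sum = 10.75.

10.75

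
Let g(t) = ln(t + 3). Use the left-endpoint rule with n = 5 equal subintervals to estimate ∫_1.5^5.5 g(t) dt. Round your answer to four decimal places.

Δt = (5.5 − 1.5)/5 = 0.8.
Left endpoints: 1.5, 2.3, 3.1, 3.9, 4.7.
g(1.5) ≈ 1.5041, g(2.3) ≈ 1.6677, g(3.1) ≈ 1.8083, g(3.9) ≈ 1.9315, g(4.7) ≈ 2.0412.
Sum = Δt · [g(1.5) + g(2.3) + g(3.1) + g(3.9) + g(4.7)].
Sum ≈ 7.1623.

7.1623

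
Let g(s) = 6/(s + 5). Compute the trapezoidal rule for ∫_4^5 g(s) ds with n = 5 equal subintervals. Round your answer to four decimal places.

0.6322

Δs = (5 − 4)/5 = 0.2.
g(4) = 2/3, g(4.2) = 15/23, g(4.4) = 30/47, g(4.6) = 0.625, g(4.8) = 30/49, g(5) = 0.6.
T_5 = (Δs/2)·[g(s_0) + 2g(s_1) + ... + 2g(s_{4}) + g(s_5)].
Sum ≈ 0.6322.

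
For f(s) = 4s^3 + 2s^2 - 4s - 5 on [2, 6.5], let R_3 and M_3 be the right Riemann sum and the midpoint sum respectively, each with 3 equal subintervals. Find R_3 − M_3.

R_3 = 2781.
M_3 = 1803.09375.
R_3 − M_3 = 977.90625.

977.90625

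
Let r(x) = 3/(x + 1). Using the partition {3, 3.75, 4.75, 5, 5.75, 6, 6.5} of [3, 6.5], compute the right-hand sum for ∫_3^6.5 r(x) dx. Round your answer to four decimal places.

Subinterval widths: 0.75, 1, 0.25, 0.75, 0.25, 0.5.
Right endpoints: 3.75, 4.75, 5, 5.75, 6, 6.5.
r(3.75) = 12/19, r(4.75) = 12/23, r(5) = 0.5, r(5.75) = 4/9, r(6) = 3/7, r(6.5) = 0.4.
Sum = Σ Δx_i · r(x_i).
Sum ≈ 1.7609.

1.7609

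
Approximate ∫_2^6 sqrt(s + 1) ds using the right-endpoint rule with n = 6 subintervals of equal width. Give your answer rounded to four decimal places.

9.1836

Δs = (6 − 2)/6 = 2/3.
Right endpoints: 8/3, 10/3, 4, 14/3, 16/3, 6.
f(8/3) ≈ 1.9149, f(10/3) ≈ 2.0817, f(4) ≈ 2.2361, f(14/3) ≈ 2.3805, f(16/3) ≈ 2.5166, f(6) ≈ 2.6458.
Sum = Δs · [f(8/3) + f(10/3) + f(4) + ...].
Sum ≈ 9.1836.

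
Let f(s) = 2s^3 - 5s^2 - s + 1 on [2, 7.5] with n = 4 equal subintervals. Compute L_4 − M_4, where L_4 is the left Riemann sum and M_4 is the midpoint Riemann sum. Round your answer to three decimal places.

L_4 ≈ 518.65430.
M_4 ≈ 843.25098.
L_4 − M_4 ≈ -324.597.

-324.597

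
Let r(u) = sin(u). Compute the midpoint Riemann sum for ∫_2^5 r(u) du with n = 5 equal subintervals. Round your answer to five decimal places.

-0.71042

Δu = (5 − 2)/5 = 0.6.
Midpoints: 2.3, 2.9, 3.5, 4.1, 4.7.
r(2.3) ≈ 0.74571, r(2.9) ≈ 0.23925, r(3.5) ≈ -0.35078, r(4.1) ≈ -0.81828, r(4.7) ≈ -0.99992.
Sum = Δu · [r(2.3) + r(2.9) + r(3.5) + r(4.1) + r(4.7)].
Sum ≈ -0.71042.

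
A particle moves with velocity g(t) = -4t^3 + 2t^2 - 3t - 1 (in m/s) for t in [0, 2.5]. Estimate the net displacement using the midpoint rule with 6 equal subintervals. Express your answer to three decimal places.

Δt = (2.5 − 0)/6 = 5/12.
Midpoints: 5/24, 0.625, 25/24, 35/24, 1.875, 55/24.
g(5/24) = -5441/3456, g(0.625) = -3.0703125, g(25/24) = -22381/3456, g(35/24) = -46751/3456, g(1.875) = -25.9609375, g(55/24) = -157291/3456.
Sum = Δt · [g(5/24) + g(0.625) + g(25/24) + ...].
Sum ≈ -40.051.

-40.051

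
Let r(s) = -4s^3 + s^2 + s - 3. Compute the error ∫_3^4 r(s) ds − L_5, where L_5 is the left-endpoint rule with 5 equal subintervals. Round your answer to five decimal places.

-13.72667

Exact integral: ∫_3^4 r(s) ds ≈ -162.1666667.
L_5 = -148.44.
Error ≈ -162.1666667 − (-148.44) ≈ -13.72667.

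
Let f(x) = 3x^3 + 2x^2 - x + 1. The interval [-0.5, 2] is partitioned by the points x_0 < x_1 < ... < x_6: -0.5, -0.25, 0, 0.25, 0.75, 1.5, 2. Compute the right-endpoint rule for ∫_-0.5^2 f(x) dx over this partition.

28.2265625

Subinterval widths: 0.25, 0.25, 0.25, 0.5, 0.75, 0.5.
Right endpoints: -0.25, 0, 0.25, 0.75, 1.5, 2.
f(-0.25) = 1.328125, f(0) = 1, f(0.25) = 0.921875, f(0.75) = 2.640625, f(1.5) = 14.125, f(2) = 31.
Sum = Σ Δx_i · f(x_i).
Sum = 28.2265625.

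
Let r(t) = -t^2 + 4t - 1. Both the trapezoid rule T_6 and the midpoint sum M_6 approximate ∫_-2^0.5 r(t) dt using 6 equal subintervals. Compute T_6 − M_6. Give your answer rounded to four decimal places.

-0.1085

T_6 ≈ -12.780671.
M_6 ≈ -12.672164.
T_6 − M_6 ≈ -0.1085.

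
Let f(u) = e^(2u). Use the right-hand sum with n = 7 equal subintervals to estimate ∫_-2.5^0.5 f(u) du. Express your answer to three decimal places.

Δu = (0.5 − (-2.5))/7 = 3/7.
Right endpoints: -29/14, -23/14, -17/14, -11/14, -5/14, 1/14, 0.5.
f(-29/14) ≈ 0.016, f(-23/14) ≈ 0.037, f(-17/14) ≈ 0.088, f(-11/14) ≈ 0.208, f(-5/14) ≈ 0.490, f(1/14) ≈ 1.154, f(0.5) ≈ 2.718.
Sum = Δu · [f(-29/14) + f(-23/14) + f(-17/14) + ...].
Sum ≈ 2.019.

2.019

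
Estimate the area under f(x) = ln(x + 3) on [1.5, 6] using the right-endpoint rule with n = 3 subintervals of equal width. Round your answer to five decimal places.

9.00583

Δx = (6 − 1.5)/3 = 1.5.
Right endpoints: 3, 4.5, 6.
f(3) ≈ 1.79176, f(4.5) ≈ 2.01490, f(6) ≈ 2.19722.
Sum = Δx · [f(3) + f(4.5) + f(6)].
Sum ≈ 9.00583.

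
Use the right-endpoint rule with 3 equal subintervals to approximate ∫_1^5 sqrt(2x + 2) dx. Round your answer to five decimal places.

Δx = (5 − 1)/3 = 4/3.
Right endpoints: 7/3, 11/3, 5.
f(7/3) ≈ 2.58199, f(11/3) ≈ 3.05505, f(5) ≈ 3.46410.
Sum = Δx · [f(7/3) + f(11/3) + f(5)].
Sum ≈ 12.13485.

12.13485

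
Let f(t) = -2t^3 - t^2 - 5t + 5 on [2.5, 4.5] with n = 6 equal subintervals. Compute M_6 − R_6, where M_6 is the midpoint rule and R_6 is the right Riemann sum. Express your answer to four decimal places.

30.3889

M_6 ≈ -235.259259.
R_6 ≈ -265.648148.
M_6 − R_6 ≈ 30.3889.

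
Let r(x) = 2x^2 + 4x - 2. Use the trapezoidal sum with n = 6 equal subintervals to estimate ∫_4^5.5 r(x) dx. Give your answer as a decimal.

Δx = (5.5 − 4)/6 = 0.25.
r(4) = 46, r(4.25) = 51.125, r(4.5) = 56.5, r(4.75) = 62.125, r(5) = 68, r(5.25) = 74.125, r(5.5) = 80.5.
T_6 = (Δx/2)·[r(x_0) + 2r(x_1) + ... + 2r(x_{5}) + r(x_6)].
Sum = 93.78125.

93.78125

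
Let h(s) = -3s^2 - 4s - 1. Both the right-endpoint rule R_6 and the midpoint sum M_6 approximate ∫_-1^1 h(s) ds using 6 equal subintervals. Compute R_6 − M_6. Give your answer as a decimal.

-1.5

R_6 ≈ -5.444444.
M_6 ≈ -3.944444.
R_6 − M_6 = -1.5.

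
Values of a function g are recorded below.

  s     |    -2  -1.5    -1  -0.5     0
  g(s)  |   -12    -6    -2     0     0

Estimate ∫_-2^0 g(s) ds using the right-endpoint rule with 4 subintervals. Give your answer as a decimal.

Δs = 0.5.
Sum = 0.5·[(-6) + (-2) + 0 + 0] = -4.

-4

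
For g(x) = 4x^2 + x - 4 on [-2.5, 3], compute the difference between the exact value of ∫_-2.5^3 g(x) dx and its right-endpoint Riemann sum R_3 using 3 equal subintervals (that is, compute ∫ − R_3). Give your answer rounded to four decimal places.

Exact integral: ∫_-2.5^3 g(x) dx ≈ 36.208333.
R_3 ≈ 63.657407.
Error ≈ 36.208333 − 63.657407 ≈ -27.4491.

-27.4491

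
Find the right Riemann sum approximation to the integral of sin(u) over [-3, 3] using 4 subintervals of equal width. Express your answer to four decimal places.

0.2117

Δu = (3 − (-3))/4 = 1.5.
Right endpoints: -1.5, 0, 1.5, 3.
f(-1.5) ≈ -0.9975, f(0) ≈ 0.0000, f(1.5) ≈ 0.9975, f(3) ≈ 0.1411.
Sum = Δu · [f(-1.5) + f(0) + f(1.5) + f(3)].
Sum ≈ 0.2117.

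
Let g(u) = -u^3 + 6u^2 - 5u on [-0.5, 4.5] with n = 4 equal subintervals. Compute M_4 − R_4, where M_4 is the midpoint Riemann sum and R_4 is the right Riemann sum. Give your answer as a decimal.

-2.34375

M_4 = 30.
R_4 = 32.34375.
M_4 − R_4 = -2.34375.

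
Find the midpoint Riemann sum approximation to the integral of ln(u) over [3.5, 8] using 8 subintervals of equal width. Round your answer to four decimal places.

Δu = (8 − 3.5)/8 = 0.5625.
Midpoints: 3.78125, 4.34375, 4.90625, 5.46875, 6.03125, 6.59375, 7.15625, 7.71875.
f(3.78125) ≈ 1.3301, f(4.34375) ≈ 1.4687, f(4.90625) ≈ 1.5905, f(5.46875) ≈ 1.6991, f(6.03125) ≈ 1.7970, f(6.59375) ≈ 1.8861, f(7.15625) ≈ 1.9680, f(7.71875) ≈ 2.0437.
Sum = Δu · [f(3.78125) + f(4.34375) + f(4.90625) + ...].
Sum ≈ 7.7530.

7.7530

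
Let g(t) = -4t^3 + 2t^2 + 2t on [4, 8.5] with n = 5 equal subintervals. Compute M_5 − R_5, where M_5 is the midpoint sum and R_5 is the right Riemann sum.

1002.07125

M_5 = -4518.88875.
R_5 = -5520.96.
M_5 − R_5 = 1002.07125.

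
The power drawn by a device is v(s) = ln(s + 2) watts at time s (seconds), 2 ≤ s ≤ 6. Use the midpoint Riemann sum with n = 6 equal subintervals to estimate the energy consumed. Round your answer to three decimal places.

7.093

Δs = (6 − 2)/6 = 2/3.
Midpoints: 7/3, 3, 11/3, 13/3, 5, 17/3.
v(7/3) ≈ 1.466, v(3) ≈ 1.609, v(11/3) ≈ 1.735, v(13/3) ≈ 1.846, v(5) ≈ 1.946, v(17/3) ≈ 2.037.
Sum = Δs · [v(7/3) + v(3) + v(11/3) + ...].
Sum ≈ 7.093.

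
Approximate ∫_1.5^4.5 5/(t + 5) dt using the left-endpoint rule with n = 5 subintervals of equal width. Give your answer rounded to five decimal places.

1.97221

Δt = (4.5 − 1.5)/5 = 0.6.
Left endpoints: 1.5, 2.1, 2.7, 3.3, 3.9.
f(1.5) = 10/13, f(2.1) = 50/71, f(2.7) = 50/77, f(3.3) = 50/83, f(3.9) = 50/89.
Sum = Δt · [f(1.5) + f(2.1) + f(2.7) + f(3.3) + f(3.9)].
Sum ≈ 1.97221.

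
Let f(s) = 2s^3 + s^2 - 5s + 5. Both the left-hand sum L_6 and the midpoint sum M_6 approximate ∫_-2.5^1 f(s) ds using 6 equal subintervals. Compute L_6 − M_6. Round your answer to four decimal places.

L_6 ≈ 13.378183.
M_6 ≈ 17.482784.
L_6 − M_6 ≈ -4.1046.

-4.1046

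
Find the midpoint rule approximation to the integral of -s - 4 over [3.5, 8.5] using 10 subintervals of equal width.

Δs = (8.5 − 3.5)/10 = 0.5.
Midpoints: 3.75, 4.25, 4.75, 5.25, 5.75, 6.25, 6.75, 7.25, 7.75, 8.25.
f(3.75) = -7.75, f(4.25) = -8.25, f(4.75) = -8.75, f(5.25) = -9.25, f(5.75) = -9.75, f(6.25) = -10.25, f(6.75) = -10.75, f(7.25) = -11.25, f(7.75) = -11.75, f(8.25) = -12.25.
Sum = Δs · [f(3.75) + f(4.25) + f(4.75) + ...].
Sum = -50.

-50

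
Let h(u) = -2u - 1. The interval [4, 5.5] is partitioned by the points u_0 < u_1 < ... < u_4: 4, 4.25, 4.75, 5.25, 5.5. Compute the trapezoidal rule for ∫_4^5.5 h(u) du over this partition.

Subinterval widths: 0.25, 0.5, 0.5, 0.25.
h(4) = -9, h(4.25) = -9.5, h(4.75) = -10.5, h(5.25) = -11.5, h(5.5) = -12.
On each subinterval the trapezoid contributes (Δu_i/2)·[h(u_{i-1}) + h(u_i)].
Sum = -15.75.

-15.75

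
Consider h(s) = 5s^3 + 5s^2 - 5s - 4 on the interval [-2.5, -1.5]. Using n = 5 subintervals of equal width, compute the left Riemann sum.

Δs = (-1.5 − (-2.5))/5 = 0.2.
Left endpoints: -2.5, -2.3, -2.1, -1.9, -1.7.
h(-2.5) = -38.375, h(-2.3) = -26.885, h(-2.1) = -17.755, h(-1.9) = -10.745, h(-1.7) = -5.615.
Sum = Δs · [h(-2.5) + h(-2.3) + h(-2.1) + h(-1.9) + h(-1.7)].
Sum = -19.875.

-19.875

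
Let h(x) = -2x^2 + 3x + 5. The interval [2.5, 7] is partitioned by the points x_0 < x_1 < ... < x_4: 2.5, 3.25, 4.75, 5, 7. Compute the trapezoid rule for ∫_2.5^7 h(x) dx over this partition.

Subinterval widths: 0.75, 1.5, 0.25, 2.
h(2.5) = 0, h(3.25) = -6.375, h(4.75) = -25.875, h(5) = -30, h(7) = -72.
On each subinterval the trapezoid contributes (Δx_i/2)·[h(x_{i-1}) + h(x_i)].
Sum = -135.5625.

-135.5625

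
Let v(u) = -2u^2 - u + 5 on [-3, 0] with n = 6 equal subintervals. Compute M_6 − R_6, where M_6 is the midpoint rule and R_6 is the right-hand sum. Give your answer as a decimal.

M_6 = 1.625.
R_6 = 5.
M_6 − R_6 = -3.375.

-3.375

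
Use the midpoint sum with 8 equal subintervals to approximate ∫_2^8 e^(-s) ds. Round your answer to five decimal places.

0.13189

Δs = (8 − 2)/8 = 0.75.
Midpoints: 2.375, 3.125, 3.875, 4.625, 5.375, 6.125, 6.875, 7.625.
f(2.375) ≈ 0.09301, f(3.125) ≈ 0.04394, f(3.875) ≈ 0.02075, f(4.625) ≈ 0.00980, f(5.375) ≈ 0.00463, f(6.125) ≈ 0.00219, f(6.875) ≈ 0.00103, f(7.625) ≈ 0.00049.
Sum = Δs · [f(2.375) + f(3.125) + f(3.875) + ...].
Sum ≈ 0.13189.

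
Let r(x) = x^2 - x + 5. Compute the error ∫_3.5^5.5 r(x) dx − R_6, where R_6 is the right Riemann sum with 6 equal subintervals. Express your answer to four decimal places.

-2.7037

Exact integral: ∫_3.5^5.5 r(x) dx ≈ 42.166667.
R_6 ≈ 44.870370.
Error ≈ 42.166667 − 44.870370 ≈ -2.7037.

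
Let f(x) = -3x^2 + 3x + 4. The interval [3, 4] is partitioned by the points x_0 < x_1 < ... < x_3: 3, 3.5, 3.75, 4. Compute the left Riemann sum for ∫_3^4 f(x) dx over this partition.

-19.296875

Subinterval widths: 0.5, 0.25, 0.25.
Left endpoints: 3, 3.5, 3.75.
f(3) = -14, f(3.5) = -22.25, f(3.75) = -26.9375.
Sum = Σ Δx_i · f(x_i).
Sum = -19.296875.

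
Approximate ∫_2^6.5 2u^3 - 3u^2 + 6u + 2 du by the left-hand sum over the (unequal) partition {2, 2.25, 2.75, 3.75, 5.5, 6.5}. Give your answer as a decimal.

Subinterval widths: 0.25, 0.5, 1, 1.75, 1.
Left endpoints: 2, 2.25, 2.75, 3.75, 5.5.
f(2) = 18, f(2.25) = 23.09375, f(2.75) = 37.40625, f(3.75) = 87.78125, f(5.5) = 277.
Sum = Σ Δu_i · f(u_i).
Sum = 484.0703125.

484.0703125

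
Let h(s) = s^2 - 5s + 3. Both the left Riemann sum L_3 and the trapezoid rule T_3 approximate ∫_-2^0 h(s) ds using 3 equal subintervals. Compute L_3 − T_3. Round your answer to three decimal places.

4.667

L_3 ≈ 23.48148.
T_3 ≈ 18.81481.
L_3 − T_3 ≈ 4.667.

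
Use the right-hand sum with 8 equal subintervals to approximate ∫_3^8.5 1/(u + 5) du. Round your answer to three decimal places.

0.506

Δu = (8.5 − 3)/8 = 0.6875.
Right endpoints: 3.6875, 4.375, 5.0625, 5.75, 6.4375, 7.125, 7.8125, 8.5.
f(3.6875) = 16/139, f(4.375) = 8/75, f(5.0625) = 16/161, f(5.75) = 4/43, f(6.4375) = 16/183, f(7.125) = 8/97, f(7.8125) = 16/205, f(8.5) = 2/27.
Sum = Δu · [f(3.6875) + f(4.375) + f(5.0625) + ...].
Sum ≈ 0.506.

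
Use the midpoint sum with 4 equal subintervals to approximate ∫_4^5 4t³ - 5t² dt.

267.078125

Δt = (5 − 4)/4 = 0.25.
Midpoints: 4.125, 4.375, 4.625, 4.875.
f(4.125) = 195.6796875, f(4.375) = 239.2578125, f(4.625) = 288.7734375, f(4.875) = 344.6015625.
Sum = Δt · [f(4.125) + f(4.375) + f(4.625) + f(4.875)].
Sum = 267.078125.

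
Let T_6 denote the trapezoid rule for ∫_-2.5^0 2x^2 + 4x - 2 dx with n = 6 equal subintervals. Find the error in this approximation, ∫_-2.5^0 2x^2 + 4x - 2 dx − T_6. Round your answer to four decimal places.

Exact integral: ∫_-2.5^0 f(x) dx ≈ -7.083333.
T_6 ≈ -6.938657.
Error ≈ -7.083333 − (-6.938657) ≈ -0.1447.

-0.1447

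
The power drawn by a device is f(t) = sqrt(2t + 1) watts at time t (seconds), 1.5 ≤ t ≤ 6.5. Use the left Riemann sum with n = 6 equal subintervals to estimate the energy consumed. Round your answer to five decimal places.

Δt = (6.5 − 1.5)/6 = 5/6.
Left endpoints: 1.5, 7/3, 19/6, 4, 29/6, 17/3.
f(1.5) ≈ 2.00000, f(7/3) ≈ 2.38048, f(19/6) ≈ 2.70801, f(4) ≈ 3.00000, f(29/6) ≈ 3.26599, f(17/3) ≈ 3.51188.
Sum = Δt · [f(1.5) + f(7/3) + f(19/6) + ...].
Sum ≈ 14.05530.

14.05530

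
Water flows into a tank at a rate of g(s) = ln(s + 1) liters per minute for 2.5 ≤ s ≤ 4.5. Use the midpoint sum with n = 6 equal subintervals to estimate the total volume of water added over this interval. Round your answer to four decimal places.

Δs = (4.5 − 2.5)/6 = 1/3.
Midpoints: 8/3, 3, 10/3, 11/3, 4, 13/3.
g(8/3) ≈ 1.2993, g(3) ≈ 1.3863, g(10/3) ≈ 1.4663, g(11/3) ≈ 1.5404, g(4) ≈ 1.6094, g(13/3) ≈ 1.6740.
Sum = Δs · [g(8/3) + g(3) + g(10/3) + ...].
Sum ≈ 2.9919.

2.9919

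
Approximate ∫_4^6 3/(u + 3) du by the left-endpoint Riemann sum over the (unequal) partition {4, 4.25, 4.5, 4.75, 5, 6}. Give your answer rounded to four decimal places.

Subinterval widths: 0.25, 0.25, 0.25, 0.25, 1.
Left endpoints: 4, 4.25, 4.5, 4.75, 5.
f(4) = 3/7, f(4.25) = 12/29, f(4.5) = 0.4, f(4.75) = 12/31, f(5) = 0.375.
Sum = Σ Δu_i · f(u_i).
Sum ≈ 0.7824.

0.7824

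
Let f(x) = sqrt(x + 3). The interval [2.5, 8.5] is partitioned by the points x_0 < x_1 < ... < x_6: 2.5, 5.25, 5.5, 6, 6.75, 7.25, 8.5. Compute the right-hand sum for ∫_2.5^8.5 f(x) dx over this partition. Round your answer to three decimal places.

18.309

Subinterval widths: 2.75, 0.25, 0.5, 0.75, 0.5, 1.25.
Right endpoints: 5.25, 5.5, 6, 6.75, 7.25, 8.5.
f(5.25) ≈ 2.872, f(5.5) ≈ 2.915, f(6) ≈ 3.000, f(6.75) ≈ 3.122, f(7.25) ≈ 3.202, f(8.5) ≈ 3.391.
Sum = Σ Δx_i · f(x_i).
Sum ≈ 18.309.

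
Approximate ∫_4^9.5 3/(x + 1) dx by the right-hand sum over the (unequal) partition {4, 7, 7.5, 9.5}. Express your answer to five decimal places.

1.87290

Subinterval widths: 3, 0.5, 2.
Right endpoints: 7, 7.5, 9.5.
f(7) = 0.375, f(7.5) = 6/17, f(9.5) = 2/7.
Sum = Σ Δx_i · f(x_i).
Sum ≈ 1.87290.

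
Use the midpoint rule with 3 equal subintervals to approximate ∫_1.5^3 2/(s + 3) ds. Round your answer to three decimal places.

Δs = (3 − 1.5)/3 = 0.5.
Midpoints: 1.75, 2.25, 2.75.
f(1.75) = 8/19, f(2.25) = 8/21, f(2.75) = 8/23.
Sum = Δs · [f(1.75) + f(2.25) + f(2.75)].
Sum ≈ 0.575.

0.575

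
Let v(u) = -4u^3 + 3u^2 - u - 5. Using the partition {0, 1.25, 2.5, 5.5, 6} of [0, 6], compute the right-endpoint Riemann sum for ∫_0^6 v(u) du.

Subinterval widths: 1.25, 1.25, 3, 0.5.
Right endpoints: 1.25, 2.5, 5.5, 6.
v(1.25) = -9.375, v(2.5) = -51.25, v(5.5) = -585.25, v(6) = -767.
Sum = Σ Δu_i · v(u_i).
Sum = -2215.03125.

-2215.03125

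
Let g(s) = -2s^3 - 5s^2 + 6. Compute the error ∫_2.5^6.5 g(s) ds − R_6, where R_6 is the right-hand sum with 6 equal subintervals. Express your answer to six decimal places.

242.148148

Exact integral: ∫_2.5^6.5 g(s) ds ≈ -1280.66666667.
R_6 ≈ -1522.81481481.
Error ≈ -1280.66666667 − (-1522.81481481) ≈ 242.148148.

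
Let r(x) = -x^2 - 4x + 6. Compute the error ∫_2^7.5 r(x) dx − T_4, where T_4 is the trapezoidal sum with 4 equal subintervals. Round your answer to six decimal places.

1.733073

Exact integral: ∫_2^7.5 r(x) dx ≈ -209.45833333.
T_4 = -211.19140625.
Error ≈ -209.45833333 − (-211.19140625) ≈ 1.733073.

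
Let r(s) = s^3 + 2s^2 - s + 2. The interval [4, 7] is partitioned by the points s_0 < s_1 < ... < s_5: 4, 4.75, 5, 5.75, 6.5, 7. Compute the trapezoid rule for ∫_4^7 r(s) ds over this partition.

716.02734375

Subinterval widths: 0.75, 0.25, 0.75, 0.75, 0.5.
r(4) = 94, r(4.75) = 149.546875, r(5) = 172, r(5.75) = 252.484375, r(6.5) = 354.625, r(7) = 436.
On each subinterval the trapezoid contributes (Δs_i/2)·[r(s_{i-1}) + r(s_i)].
Sum = 716.02734375.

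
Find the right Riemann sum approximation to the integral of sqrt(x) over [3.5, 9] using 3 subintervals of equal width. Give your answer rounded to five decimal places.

Δx = (9 − 3.5)/3 = 11/6.
Right endpoints: 16/3, 43/6, 9.
f(16/3) ≈ 2.30940, f(43/6) ≈ 2.67706, f(9) ≈ 3.00000.
Sum = Δx · [f(16/3) + f(43/6) + f(9)].
Sum ≈ 14.64185.

14.64185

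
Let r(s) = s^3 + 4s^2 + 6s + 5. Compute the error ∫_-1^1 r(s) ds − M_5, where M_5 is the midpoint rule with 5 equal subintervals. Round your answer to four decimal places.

0.1067

Exact integral: ∫_-1^1 r(s) ds ≈ 12.666667.
M_5 = 12.56.
Error ≈ 12.666667 − 12.56 ≈ 0.1067.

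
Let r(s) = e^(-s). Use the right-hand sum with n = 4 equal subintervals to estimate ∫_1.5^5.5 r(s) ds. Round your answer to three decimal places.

0.127

Δs = (5.5 − 1.5)/4 = 1.
Right endpoints: 2.5, 3.5, 4.5, 5.5.
r(2.5) ≈ 0.082, r(3.5) ≈ 0.030, r(4.5) ≈ 0.011, r(5.5) ≈ 0.004.
Sum = Δs · [r(2.5) + r(3.5) + r(4.5) + r(5.5)].
Sum ≈ 0.127.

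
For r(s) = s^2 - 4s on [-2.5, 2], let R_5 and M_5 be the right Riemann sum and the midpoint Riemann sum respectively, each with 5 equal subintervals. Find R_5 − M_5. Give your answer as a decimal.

-8.20125

R_5 = 3.87.
M_5 = 12.07125.
R_5 − M_5 = -8.20125.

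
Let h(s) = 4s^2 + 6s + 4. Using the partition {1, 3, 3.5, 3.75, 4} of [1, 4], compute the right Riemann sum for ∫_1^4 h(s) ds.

Subinterval widths: 2, 0.5, 0.25, 0.25.
Right endpoints: 3, 3.5, 3.75, 4.
h(3) = 58, h(3.5) = 74, h(3.75) = 82.75, h(4) = 92.
Sum = Σ Δs_i · h(s_i).
Sum = 196.6875.

196.6875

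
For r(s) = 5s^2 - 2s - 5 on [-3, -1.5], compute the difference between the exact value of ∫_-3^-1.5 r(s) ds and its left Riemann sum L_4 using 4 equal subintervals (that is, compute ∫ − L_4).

Exact integral: ∫_-3^-1.5 r(s) ds = 38.625.
L_4 = 45.69140625.
Error = 38.625 − 45.69140625 = -7.06640625.

-7.06640625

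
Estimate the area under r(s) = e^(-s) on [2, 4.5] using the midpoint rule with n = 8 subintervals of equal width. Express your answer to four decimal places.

Δs = (4.5 − 2)/8 = 0.3125.
Midpoints: 2.15625, 2.46875, 2.78125, 3.09375, 3.40625, 3.71875, 4.03125, 4.34375.
r(2.15625) ≈ 0.1158, r(2.46875) ≈ 0.0847, r(2.78125) ≈ 0.0620, r(3.09375) ≈ 0.0453, r(3.40625) ≈ 0.0332, r(3.71875) ≈ 0.0243, r(4.03125) ≈ 0.0178, r(4.34375) ≈ 0.0130.
Sum = Δs · [r(2.15625) + r(2.46875) + r(2.78125) + ...].
Sum ≈ 0.1237.

0.1237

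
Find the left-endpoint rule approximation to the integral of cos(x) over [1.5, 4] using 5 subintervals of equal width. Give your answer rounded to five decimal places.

Δx = (4 − 1.5)/5 = 0.5.
Left endpoints: 1.5, 2, 2.5, 3, 3.5.
f(1.5) ≈ 0.07074, f(2) ≈ -0.41615, f(2.5) ≈ -0.80114, f(3) ≈ -0.98999, f(3.5) ≈ -0.93646.
Sum = Δx · [f(1.5) + f(2) + f(2.5) + f(3) + f(3.5)].
Sum ≈ -1.53650.

-1.53650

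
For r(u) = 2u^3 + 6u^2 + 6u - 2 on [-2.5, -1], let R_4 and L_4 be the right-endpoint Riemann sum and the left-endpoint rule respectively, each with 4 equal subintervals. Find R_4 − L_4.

2.53125

R_4 ≈ -7.4238281.
L_4 ≈ -9.9550781.
R_4 − L_4 = 2.53125.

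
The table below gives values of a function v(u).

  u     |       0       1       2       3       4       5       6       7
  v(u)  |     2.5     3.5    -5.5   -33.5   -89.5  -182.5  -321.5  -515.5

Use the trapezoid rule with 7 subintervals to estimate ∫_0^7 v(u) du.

Δu = 1.
T_7 = (1/2)·[2.5 + 2·3.5 + 2·(-5.5) + 2·(-33.5) + 2·(-89.5) + 2·(-182.5) + 2·(-321.5) + (-515.5)] = -885.5.

-885.5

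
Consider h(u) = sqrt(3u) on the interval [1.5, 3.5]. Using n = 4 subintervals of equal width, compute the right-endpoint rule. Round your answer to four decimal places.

Δu = (3.5 − 1.5)/4 = 0.5.
Right endpoints: 2, 2.5, 3, 3.5.
h(2) ≈ 2.4495, h(2.5) ≈ 2.7386, h(3) ≈ 3.0000, h(3.5) ≈ 3.2404.
Sum = Δu · [h(2) + h(2.5) + h(3) + h(3.5)].
Sum ≈ 5.7142.

5.7142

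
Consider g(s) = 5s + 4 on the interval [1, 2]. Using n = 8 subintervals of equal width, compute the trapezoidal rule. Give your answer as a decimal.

Δs = (2 − 1)/8 = 0.125.
g(1) = 9, g(1.125) = 9.625, g(1.25) = 10.25, g(1.375) = 10.875, g(1.5) = 11.5, g(1.625) = 12.125, g(1.75) = 12.75, g(1.875) = 13.375, g(2) = 14.
T_8 = (Δs/2)·[g(s_0) + 2g(s_1) + ... + 2g(s_{7}) + g(s_8)].
Sum = 11.5.

11.5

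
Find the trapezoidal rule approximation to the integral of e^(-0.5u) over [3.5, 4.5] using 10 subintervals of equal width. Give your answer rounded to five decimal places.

0.13678

Δu = (4.5 − 3.5)/10 = 0.1.
f(3.5) ≈ 0.17377, f(3.6) ≈ 0.16530, f(3.7) ≈ 0.15724, f(3.8) ≈ 0.14957, f(3.9) ≈ 0.14227, f(4) ≈ 0.13534, f(4.1) ≈ 0.12873, f(4.2) ≈ 0.12246, f(4.3) ≈ 0.11648, f(4.4) ≈ 0.11080, f(4.5) ≈ 0.10540.
T_10 = (Δu/2)·[f(u_0) + 2f(u_1) + ... + 2f(u_{9}) + f(u_10)].
Sum ≈ 0.13678.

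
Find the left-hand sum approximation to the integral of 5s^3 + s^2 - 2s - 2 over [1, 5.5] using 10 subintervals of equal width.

Δs = (5.5 − 1)/10 = 0.45.
Left endpoints: 1, 1.45, 1.9, 2.35, 2.8, 3.25, 3.7, 4.15, 4.6, 5.05.
f(1) = 2, f(1.45) = 12.445625, f(1.9) = 32.105, f(2.35) = 63.711875, f(2.8) = 110, f(3.25) = 173.703125, f(3.7) = 257.555, f(4.15) = 364.289375, f(4.6) = 496.64, f(5.05) = 657.340625.
Sum = Δs · [f(1) + f(1.45) + f(1.9) + ...].
Sum = 976.40578125.

976.40578125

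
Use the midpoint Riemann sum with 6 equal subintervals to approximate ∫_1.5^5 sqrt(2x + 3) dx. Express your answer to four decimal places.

Δx = (5 − 1.5)/6 = 7/12.
Midpoints: 43/24, 2.375, 71/24, 85/24, 4.125, 113/24.
f(43/24) ≈ 2.5658, f(2.375) ≈ 2.7839, f(71/24) ≈ 2.9861, f(85/24) ≈ 3.1754, f(4.125) ≈ 3.3541, f(113/24) ≈ 3.5237.
Sum = Δx · [f(43/24) + f(2.375) + f(71/24) + ...].
Sum ≈ 10.7269.

10.7269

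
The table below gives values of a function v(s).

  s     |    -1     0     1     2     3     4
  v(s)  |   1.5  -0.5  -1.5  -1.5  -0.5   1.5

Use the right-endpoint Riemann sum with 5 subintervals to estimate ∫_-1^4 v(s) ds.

-2.5

Δs = 1.
Sum = 1·[(-0.5) + (-1.5) + (-1.5) + (-0.5) + 1.5] = -2.5.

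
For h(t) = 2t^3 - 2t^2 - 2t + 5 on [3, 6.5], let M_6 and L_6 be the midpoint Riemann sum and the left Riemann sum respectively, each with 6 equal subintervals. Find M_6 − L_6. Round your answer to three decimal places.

M_6 ≈ 668.56785.
L_6 ≈ 553.44763.
M_6 − L_6 ≈ 115.120.

115.120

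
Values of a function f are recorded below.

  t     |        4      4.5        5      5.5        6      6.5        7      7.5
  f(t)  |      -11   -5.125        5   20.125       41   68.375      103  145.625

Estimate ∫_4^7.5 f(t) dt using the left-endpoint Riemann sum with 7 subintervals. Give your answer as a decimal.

110.6875

Δt = 0.5.
Sum = 0.5·[(-11) + (-5.125) + 5 + 20.125 + 41 + 68.375 + 103] = 110.6875.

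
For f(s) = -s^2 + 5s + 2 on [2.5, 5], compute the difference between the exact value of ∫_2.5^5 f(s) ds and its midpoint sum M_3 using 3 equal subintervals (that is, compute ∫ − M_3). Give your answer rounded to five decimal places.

Exact integral: ∫_2.5^5 f(s) ds ≈ 15.4166667.
M_3 ≈ 15.5613426.
Error ≈ 15.4166667 − 15.5613426 ≈ -0.14468.

-0.14468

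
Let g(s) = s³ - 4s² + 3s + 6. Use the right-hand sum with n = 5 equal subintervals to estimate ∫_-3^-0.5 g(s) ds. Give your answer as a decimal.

-37.8125

Δs = (-0.5 − (-3))/5 = 0.5.
Right endpoints: -2.5, -2, -1.5, -1, -0.5.
g(-2.5) = -42.125, g(-2) = -24, g(-1.5) = -10.875, g(-1) = -2, g(-0.5) = 3.375.
Sum = Δs · [g(-2.5) + g(-2) + g(-1.5) + g(-1) + g(-0.5)].
Sum = -37.8125.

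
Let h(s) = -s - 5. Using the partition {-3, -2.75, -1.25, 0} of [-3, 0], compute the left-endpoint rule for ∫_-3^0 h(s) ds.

-8.5625

Subinterval widths: 0.25, 1.5, 1.25.
Left endpoints: -3, -2.75, -1.25.
h(-3) = -2, h(-2.75) = -2.25, h(-1.25) = -3.75.
Sum = Σ Δs_i · h(s_i).
Sum = -8.5625.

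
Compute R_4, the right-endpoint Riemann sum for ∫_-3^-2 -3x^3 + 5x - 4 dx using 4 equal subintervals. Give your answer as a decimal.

25.984375

Δx = (-2 − (-3))/4 = 0.25.
Right endpoints: -2.75, -2.5, -2.25, -2.
f(-2.75) = 44.640625, f(-2.5) = 30.375, f(-2.25) = 18.921875, f(-2) = 10.
Sum = Δx · [f(-2.75) + f(-2.5) + f(-2.25) + f(-2)].
Sum = 25.984375.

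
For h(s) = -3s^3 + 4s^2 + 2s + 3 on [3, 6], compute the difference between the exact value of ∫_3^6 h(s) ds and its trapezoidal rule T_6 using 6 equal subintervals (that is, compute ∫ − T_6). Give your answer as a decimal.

4.5625

Exact integral: ∫_3^6 h(s) ds = -623.25.
T_6 = -627.8125.
Error = -623.25 − (-627.8125) = 4.5625.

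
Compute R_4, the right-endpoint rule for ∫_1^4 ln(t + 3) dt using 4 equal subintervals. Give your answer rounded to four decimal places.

Δt = (4 − 1)/4 = 0.75.
Right endpoints: 1.75, 2.5, 3.25, 4.
f(1.75) ≈ 1.5581, f(2.5) ≈ 1.7047, f(3.25) ≈ 1.8326, f(4) ≈ 1.9459.
Sum = Δt · [f(1.75) + f(2.5) + f(3.25) + f(4)].
Sum ≈ 5.2810.

5.2810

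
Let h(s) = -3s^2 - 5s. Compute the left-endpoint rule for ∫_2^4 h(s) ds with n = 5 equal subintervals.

Δs = (4 − 2)/5 = 0.4.
Left endpoints: 2, 2.4, 2.8, 3.2, 3.6.
h(2) = -22, h(2.4) = -29.28, h(2.8) = -37.52, h(3.2) = -46.72, h(3.6) = -56.88.
Sum = Δs · [h(2) + h(2.4) + h(2.8) + h(3.2) + h(3.6)].
Sum = -76.96.

-76.96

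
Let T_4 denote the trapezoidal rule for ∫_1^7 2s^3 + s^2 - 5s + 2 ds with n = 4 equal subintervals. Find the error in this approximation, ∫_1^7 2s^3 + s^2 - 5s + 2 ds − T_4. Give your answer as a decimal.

-56.25

Exact integral: ∫_1^7 f(s) ds = 1206.
T_4 = 1262.25.
Error = 1206 − 1262.25 = -56.25.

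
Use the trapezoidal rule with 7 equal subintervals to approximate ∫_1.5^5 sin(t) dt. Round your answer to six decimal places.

Δt = (5 − 1.5)/7 = 0.5.
f(1.5) ≈ 0.997495, f(2) ≈ 0.909297, f(2.5) ≈ 0.598472, f(3) ≈ 0.141120, f(3.5) ≈ -0.350783, f(4) ≈ -0.756802, f(4.5) ≈ -0.977530, f(5) ≈ -0.958924.
T_7 = (Δt/2)·[f(t_0) + 2f(t_1) + ... + 2f(t_{6}) + f(t_7)].
Sum ≈ -0.208470.

-0.208470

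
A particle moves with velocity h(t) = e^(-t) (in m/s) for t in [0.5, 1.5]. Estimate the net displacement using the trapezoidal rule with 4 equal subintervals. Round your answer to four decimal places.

0.3854

Δt = (1.5 − 0.5)/4 = 0.25.
h(0.5) ≈ 0.6065, h(0.75) ≈ 0.4724, h(1) ≈ 0.3679, h(1.25) ≈ 0.2865, h(1.5) ≈ 0.2231.
T_4 = (Δt/2)·[h(t_0) + 2h(t_1) + 2h(t_2) + 2h(t_3) + h(t_4)].
Sum ≈ 0.3854.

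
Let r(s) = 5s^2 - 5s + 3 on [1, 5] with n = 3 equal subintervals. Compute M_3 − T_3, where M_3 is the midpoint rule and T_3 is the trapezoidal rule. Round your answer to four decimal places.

M_3 ≈ 155.703704.
T_3 ≈ 164.592593.
M_3 − T_3 ≈ -8.8889.

-8.8889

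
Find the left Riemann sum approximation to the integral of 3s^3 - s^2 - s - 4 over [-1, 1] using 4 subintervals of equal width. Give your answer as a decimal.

-9.75

Δs = (1 − (-1))/4 = 0.5.
Left endpoints: -1, -0.5, 0, 0.5.
f(-1) = -7, f(-0.5) = -4.125, f(0) = -4, f(0.5) = -4.375.
Sum = Δs · [f(-1) + f(-0.5) + f(0) + f(0.5)].
Sum = -9.75.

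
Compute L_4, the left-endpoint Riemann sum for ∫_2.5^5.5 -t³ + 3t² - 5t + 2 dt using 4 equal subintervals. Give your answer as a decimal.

Δt = (5.5 − 2.5)/4 = 0.75.
Left endpoints: 2.5, 3.25, 4, 4.75.
f(2.5) = -7.375, f(3.25) = -16.890625, f(4) = -34, f(4.75) = -61.234375.
Sum = Δt · [f(2.5) + f(3.25) + f(4) + f(4.75)].
Sum = -89.625.

-89.625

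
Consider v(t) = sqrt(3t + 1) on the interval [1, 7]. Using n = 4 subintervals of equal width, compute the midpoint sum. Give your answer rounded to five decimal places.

Δt = (7 − 1)/4 = 1.5.
Midpoints: 1.75, 3.25, 4.75, 6.25.
v(1.75) ≈ 2.50000, v(3.25) ≈ 3.27872, v(4.75) ≈ 3.90512, v(6.25) ≈ 4.44410.
Sum = Δt · [v(1.75) + v(3.25) + v(4.75) + v(6.25)].
Sum ≈ 21.19191.

21.19191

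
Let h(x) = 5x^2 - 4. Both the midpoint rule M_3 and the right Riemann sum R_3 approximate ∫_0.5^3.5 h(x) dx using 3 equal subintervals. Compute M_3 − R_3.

M_3 = 58.
R_3 = 91.75.
M_3 − R_3 = -33.75.

-33.75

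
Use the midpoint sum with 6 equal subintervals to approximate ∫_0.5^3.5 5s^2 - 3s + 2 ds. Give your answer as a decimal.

58.9375

Δs = (3.5 − 0.5)/6 = 0.5.
Midpoints: 0.75, 1.25, 1.75, 2.25, 2.75, 3.25.
f(0.75) = 2.5625, f(1.25) = 6.0625, f(1.75) = 12.0625, f(2.25) = 20.5625, f(2.75) = 31.5625, f(3.25) = 45.0625.
Sum = Δs · [f(0.75) + f(1.25) + f(1.75) + ...].
Sum = 58.9375.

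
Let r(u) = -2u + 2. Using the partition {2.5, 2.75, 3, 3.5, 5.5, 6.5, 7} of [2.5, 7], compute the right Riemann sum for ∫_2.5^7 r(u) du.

-39.375

Subinterval widths: 0.25, 0.25, 0.5, 2, 1, 0.5.
Right endpoints: 2.75, 3, 3.5, 5.5, 6.5, 7.
r(2.75) = -3.5, r(3) = -4, r(3.5) = -5, r(5.5) = -9, r(6.5) = -11, r(7) = -12.
Sum = Σ Δu_i · r(u_i).
Sum = -39.375.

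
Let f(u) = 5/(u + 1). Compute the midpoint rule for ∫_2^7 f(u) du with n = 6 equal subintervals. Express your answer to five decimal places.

4.89054

Δu = (7 − 2)/6 = 5/6.
Midpoints: 29/12, 3.25, 49/12, 59/12, 5.75, 79/12.
f(29/12) = 60/41, f(3.25) = 20/17, f(49/12) = 60/61, f(59/12) = 60/71, f(5.75) = 20/27, f(79/12) = 60/91.
Sum = Δu · [f(29/12) + f(3.25) + f(49/12) + ...].
Sum ≈ 4.89054.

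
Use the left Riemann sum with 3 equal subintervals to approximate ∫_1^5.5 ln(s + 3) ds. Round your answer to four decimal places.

7.5554

Δs = (5.5 − 1)/3 = 1.5.
Left endpoints: 1, 2.5, 4.
f(1) ≈ 1.3863, f(2.5) ≈ 1.7047, f(4) ≈ 1.9459.
Sum = Δs · [f(1) + f(2.5) + f(4)].
Sum ≈ 7.5554.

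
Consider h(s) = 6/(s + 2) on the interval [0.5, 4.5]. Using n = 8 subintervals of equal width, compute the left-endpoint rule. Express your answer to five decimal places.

6.11926

Δs = (4.5 − 0.5)/8 = 0.5.
Left endpoints: 0.5, 1, 1.5, 2, 2.5, 3, 3.5, 4.
h(0.5) = 2.4, h(1) = 2, h(1.5) = 12/7, h(2) = 1.5, h(2.5) = 4/3, h(3) = 1.2, h(3.5) = 12/11, h(4) = 1.
Sum = Δs · [h(0.5) + h(1) + h(1.5) + ...].
Sum ≈ 6.11926.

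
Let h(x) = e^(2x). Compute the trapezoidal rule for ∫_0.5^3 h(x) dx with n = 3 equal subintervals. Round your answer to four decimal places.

244.7194

Δx = (3 − 0.5)/3 = 5/6.
h(0.5) ≈ 2.7183, h(4/3) ≈ 14.3919, h(13/6) ≈ 76.1979, h(3) ≈ 403.4288.
T_3 = (Δx/2)·[h(x_0) + 2h(x_1) + 2h(x_2) + h(x_3)].
Sum ≈ 244.7194.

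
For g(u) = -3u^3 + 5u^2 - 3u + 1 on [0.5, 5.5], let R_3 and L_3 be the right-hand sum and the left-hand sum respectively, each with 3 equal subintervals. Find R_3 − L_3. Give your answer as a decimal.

-606.25

R_3 ≈ -803.217593.
L_3 ≈ -196.967593.
R_3 − L_3 = -606.25.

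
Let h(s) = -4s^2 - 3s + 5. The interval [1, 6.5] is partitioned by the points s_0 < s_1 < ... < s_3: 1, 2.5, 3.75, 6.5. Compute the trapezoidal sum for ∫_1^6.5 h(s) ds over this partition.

Subinterval widths: 1.5, 1.25, 2.75.
h(1) = -2, h(2.5) = -27.5, h(3.75) = -62.5, h(6.5) = -183.5.
On each subinterval the trapezoid contributes (Δs_i/2)·[h(s_{i-1}) + h(s_i)].
Sum = -416.625.

-416.625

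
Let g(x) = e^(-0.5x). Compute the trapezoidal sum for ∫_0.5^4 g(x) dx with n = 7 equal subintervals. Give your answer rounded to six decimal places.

Δx = (4 − 0.5)/7 = 0.5.
g(0.5) ≈ 0.778801, g(1) ≈ 0.606531, g(1.5) ≈ 0.472367, g(2) ≈ 0.367879, g(2.5) ≈ 0.286505, g(3) ≈ 0.223130, g(3.5) ≈ 0.173774, g(4) ≈ 0.135335.
T_7 = (Δx/2)·[g(x_0) + 2g(x_1) + ... + 2g(x_{6}) + g(x_7)].
Sum ≈ 1.293627.

1.293627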